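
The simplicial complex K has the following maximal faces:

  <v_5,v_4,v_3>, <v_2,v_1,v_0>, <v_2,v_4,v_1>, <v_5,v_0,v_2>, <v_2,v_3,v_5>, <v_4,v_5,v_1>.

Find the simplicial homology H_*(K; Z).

Fix the vertex order v_0 < v_1 < v_2 < v_3 < v_4 < v_5 and write every simplex with vertices in increasing order. Then dim K = 2 and the simplices of K are:

  0-simplices (6): [v_0], [v_1], [v_2], [v_3], [v_4], [v_5]
  1-simplices (12): [v_0,v_1], [v_0,v_2], [v_0,v_5], [v_1,v_2], [v_1,v_4], [v_1,v_5], [v_2,v_3], [v_2,v_4], [v_2,v_5], [v_3,v_4], [v_3,v_5], [v_4,v_5]
  2-simplices (6): [v_0,v_1,v_2], [v_0,v_2,v_5], [v_1,v_2,v_4], [v_1,v_4,v_5], [v_2,v_3,v_5], [v_3,v_4,v_5]

giving chain groups C_0 ≅ Z^6, C_1 ≅ Z^12, C_2 ≅ Z^6.

Boundary ∂_1: C_1 → C_0 sends each edge [p,q] (with p < q) to q − p.
As a 6×12 matrix over Z this has rank 5, with invariant factors (1,1,1,1,1).

Boundary ∂_2: C_2 → C_1 maps a triangle to the signed sum of its edges. For instance
  ∂[v_1,v_4,v_5] = [v_4,v_5] − [v_1,v_5] + [v_1,v_4],
  ∂[v_3,v_4,v_5] = [v_4,v_5] − [v_3,v_5] + [v_3,v_4].
This gives a 12×6 integer matrix of rank 6; reducing to Smith normal form yields diagonal entries (1,1,1,1,1,1).

Now H_k = ker ∂_k / im ∂_{k+1}, so:

  H_0: rank C_0 − rank ∂_1 = 6 − 5 = 1, and the invariant factors of ∂_1 are all 1, so H_0 = Z.
  H_1: rank ker ∂_1 − rank ∂_2 = (12 − 5) − 6 = 1, and the invariant factors of ∂_2 are all 1, so H_1 = Z.
  H_2: rank ker ∂_2 − rank ∂_3 = (6 − 6) − 0 = 0, and there is no ∂_3, so H_2 = 0.

As a check, the Euler characteristic is 6 − 12 + 6 = 0, which agrees with 1 − 1 + 0 = 0.

H_0 = Z,  H_1 = Z,  H_2 = 0.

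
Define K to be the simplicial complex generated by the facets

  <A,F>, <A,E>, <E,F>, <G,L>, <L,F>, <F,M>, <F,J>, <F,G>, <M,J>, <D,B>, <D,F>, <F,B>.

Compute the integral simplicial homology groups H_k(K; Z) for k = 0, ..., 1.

H_0 = Z,  H_1 = Z^4.

We work with the vertex ordering A < B < D < E < F < G < J < L < M. The simplices of K, each written with vertices in increasing order, are:

  0-simplices (9): A, B, D, E, F, G, J, L, M
  1-simplices (12): AE, AF, BD, BF, DF, EF, FG, FJ, FL, FM, GL, JM

so the chain groups are C_0 ≅ Z^9, C_1 ≅ Z^12.

The boundary map ∂_1: C_1 → C_0 sends each edge [p,q] (with p < q) to q − p. For instance
  ∂BD = D − B.
As a 9×12 matrix over Z this has rank 8, with invariant factors (1,1,1,1,1,1,1,1).

Reading off H_k = ker ∂_k / im ∂_{k+1}:

  H_0: rank C_0 − rank ∂_1 = 9 − 8 = 1, and the invariant factors of ∂_1 are all 1, so H_0 = Z.
  H_1: rank ker ∂_1 − rank ∂_2 = (12 − 8) − 0 = 4, and there is no ∂_2, so H_1 = Z^4.

As a check, the Euler characteristic is 9 − 12 = -3, which agrees with 1 − 4 = -3.
(K is a triangulation of a wedge of 4 circles.)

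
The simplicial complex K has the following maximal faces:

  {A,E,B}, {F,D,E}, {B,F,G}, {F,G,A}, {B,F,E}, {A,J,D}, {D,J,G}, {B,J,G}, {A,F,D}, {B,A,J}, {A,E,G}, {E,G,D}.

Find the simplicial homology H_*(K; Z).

K has 7 vertices, 18 edges, 12 triangles.
rank ∂_0 = 0, rank ∂_1 = 6 ⇒ b_0 = 7 − 0 − 6 = 1; all invariant factors of ∂_1 are 1 so no torsion. So H_0 = Z.
rank ∂_1 = 6, rank ∂_2 = 12 ⇒ b_1 = 18 − 6 − 12 = 0; ∂_2 has invariant factor(s) [2] giving torsion. So H_1 = Z_2.
rank ∂_2 = 12, rank ∂_3 = 0 ⇒ b_2 = 12 − 12 − 0 = 0. So H_2 = 0.

H_0 = Z,  H_1 = Z_2,  H_2 = 0.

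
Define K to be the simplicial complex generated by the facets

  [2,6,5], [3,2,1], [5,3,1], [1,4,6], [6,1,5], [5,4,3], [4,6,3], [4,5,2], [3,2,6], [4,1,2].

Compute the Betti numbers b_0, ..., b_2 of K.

Fix the vertex order 1 < 2 < 3 < 4 < 5 < 6 and write every simplex with vertices in increasing order. Then dim K = 2 and the simplices of K are:

  0-simplices (6): [1], [2], [3], [4], [5], [6]
  1-simplices (15): [1,2], [1,3], [1,4], [1,5], [1,6], [2,3], [2,4], [2,5], [2,6], [3,4], [3,5], [3,6], [4,5], [4,6], [5,6]
  2-simplices (10): [1,2,3], [1,2,4], [1,3,5], [1,4,6], [1,5,6], [2,3,6], [2,4,5], [2,5,6], [3,4,5], [3,4,6]

so the chain groups are C_0 ≅ Z^6, C_1 ≅ Z^15, C_2 ≅ Z^10.

The boundary map ∂_1: C_1 → C_0 is given by ∂[p,q] = [q] − [p]. For instance
  ∂[3,5] = [5] − [3].
As a 6×15 matrix over Z this has rank 5, with invariant factors (1,1,1,1,1).

The boundary map ∂_2: C_2 → C_1 maps a triangle to the signed sum of its edges. For instance
  ∂[3,4,5] = [4,5] − [3,5] + [3,4],
  ∂[1,4,6] = [4,6] − [1,6] + [1,4].
The resulting 15×10 matrix has rank 10, and its Smith normal form has invariant factors (1,1,1,1,1,1,1,1,1,2).

From H_k ≅ ker(∂_k) / im(∂_{k+1}) we obtain:

  H_0: rank C_0 − rank ∂_1 = 6 − 5 = 1, and the invariant factors of ∂_1 are all 1, so H_0 ≅ Z.
  H_1: rank ker ∂_1 − rank ∂_2 = (15 − 5) − 10 = 0, and ∂_2 has invariant factor 2 > 1, so H_1 ≅ Z/2Z.
  H_2: rank ker ∂_2 − rank ∂_3 = (10 − 10) − 0 = 0, and there is no ∂_3, so H_2 ≅ 0.

Hence the Betti numbers are b_0 = 1, b_1 = 0, b_2 = 0.

b_0 = 1, b_1 = 0, b_2 = 0.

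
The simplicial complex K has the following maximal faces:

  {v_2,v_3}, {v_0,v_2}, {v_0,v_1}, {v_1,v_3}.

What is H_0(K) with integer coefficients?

Fix the vertex order v_0 < v_1 < v_2 < v_3 and write every simplex with vertices in increasing order. Then dim K = 1 and the simplices of K are:

  0-simplices (4): [v_0], [v_1], [v_2], [v_3]
  1-simplices (4): [v_0,v_1], [v_0,v_2], [v_1,v_3], [v_2,v_3]

giving chain groups C_0 ≅ Z^4, C_1 ≅ Z^4.

∂_1: C_1 → C_0 maps an edge to its endpoints' difference, ∂[p,q] = q − p.
The 4×4 boundary matrix has rank 3 and Smith normal form diag(1,1,1).

Computing H_k = (kernel of ∂_k) / (image of ∂_{k+1}):

  H_0: rank C_0 − rank ∂_1 = 4 − 3 = 1, and the invariant factors of ∂_1 are all 1, so H_0 ≅ Z.

H_0 ≅ Z.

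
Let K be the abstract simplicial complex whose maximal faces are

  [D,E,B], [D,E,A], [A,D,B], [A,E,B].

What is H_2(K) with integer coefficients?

H_2 = Z.

Fix the vertex order A < B < D < E and write every simplex with vertices in increasing order. Then dim K = 2 and the simplices of K are:

  0-simplices (4): A, B, D, E
  1-simplices (6): AB, AD, AE, BD, BE, DE
  2-simplices (4): ABD, ABE, ADE, BDE

giving chain groups C_0 ≅ Z^4, C_1 ≅ Z^6, C_2 ≅ Z^4.

Boundary ∂_1: C_1 → C_0 sends each edge [p,q] (with p < q) to q − p. For instance
  ∂BE = E − B.
This gives a 4×6 integer matrix of rank 3; reducing to Smith normal form yields diagonal entries (1,1,1).

Boundary ∂_2: C_2 → C_1 sends each 2-simplex [p,q,r] to [q,r] − [p,r] + [p,q]. For instance
  ∂ABE = BE − AE + AB,
  ∂BDE = DE − BE + BD.
The resulting 6×4 matrix has rank 3, and its Smith normal form has invariant factors (1,1,1).

From H_k ≅ ker(∂_k) / im(∂_{k+1}) we obtain:

  H_2: rank ker ∂_2 − rank ∂_3 = (4 − 3) − 0 = 1, and there is no ∂_3, so H_2 = Z.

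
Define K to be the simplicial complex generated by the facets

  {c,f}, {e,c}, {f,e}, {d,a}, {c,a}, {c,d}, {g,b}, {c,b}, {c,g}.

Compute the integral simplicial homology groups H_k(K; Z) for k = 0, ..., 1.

H_0 = Z,  H_1 = Z^3.

Fix the vertex order a < b < c < d < e < f < g and write every simplex with vertices in increasing order. Then dim K = 1 and the simplices of K are:

  0-simplices (7): a, b, c, d, e, f, g
  1-simplices (9): ac, ad, bc, bg, cd, ce, cf, cg, ef

Hence C_0 ≅ Z^7, C_1 ≅ Z^9.

∂_1: C_1 → C_0 maps an edge to its endpoints' difference, ∂[p,q] = q − p.
The 7×9 boundary matrix has rank 6 and Smith normal form diag(1,1,1,1,1,1).

From H_k ≅ ker(∂_k) / im(∂_{k+1}) we obtain:

  H_0: rank C_0 − rank ∂_1 = 7 − 6 = 1, and the invariant factors of ∂_1 are all 1, so H_0 = Z.
  H_1: rank ker ∂_1 − rank ∂_2 = (9 − 6) − 0 = 3, and there is no ∂_2, so H_1 = Z^3.

(K is a triangulation of a wedge of 3 circles.)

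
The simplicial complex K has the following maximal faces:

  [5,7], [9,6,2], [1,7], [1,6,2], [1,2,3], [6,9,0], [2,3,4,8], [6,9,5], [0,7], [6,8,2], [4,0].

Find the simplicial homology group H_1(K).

H_1 ≅ Z^3.

K has 10 vertices, 21 edges, 10 triangles, 1 3-simplex.
rank ∂_1 = 9, rank ∂_2 = 9 ⇒ b_1 = 21 − 9 − 9 = 3; all invariant factors of ∂_2 are 1 so no torsion. So H_1 ≅ Z^3.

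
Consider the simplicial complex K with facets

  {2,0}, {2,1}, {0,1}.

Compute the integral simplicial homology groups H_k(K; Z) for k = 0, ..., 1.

We work with the vertex ordering 0 < 1 < 2. The simplices of K, each written with vertices in increasing order, are:

  0-simplices (3): [0], [1], [2]
  1-simplices (3): [0,1], [0,2], [1,2]

so the chain groups are C_0 ≅ Z^3, C_1 ≅ Z^3.

The boundary map ∂_1: C_1 → C_0 maps an edge to its endpoints' difference, ∂[p,q] = q − p. For instance
  ∂[1,2] = [2] − [1].
The 3×3 boundary matrix has rank 2 and Smith normal form diag(1,1).

From H_k ≅ ker(∂_k) / im(∂_{k+1}) we obtain:

  H_0: rank C_0 − rank ∂_1 = 3 − 2 = 1, and the invariant factors of ∂_1 are all 1, so H_0 ≅ Z.
  H_1: rank ker ∂_1 − rank ∂_2 = (3 − 2) − 0 = 1, and there is no ∂_2, so H_1 ≅ Z.

As a check, the Euler characteristic is 3 − 3 = 0, which agrees with 1 − 1 = 0.

H_0 = Z,  H_1 = Z.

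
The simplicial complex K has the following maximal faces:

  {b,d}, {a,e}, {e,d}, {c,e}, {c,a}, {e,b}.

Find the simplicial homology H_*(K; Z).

H_0 = Z,  H_1 = Z^2.

Take the total order a < b < c < d < e on the vertex set. Then K (dimension 1) consists of the simplices:

  0-simplices (5): a, b, c, d, e
  1-simplices (6): ac, ae, bd, be, ce, de

Hence C_0 ≅ Z^5, C_1 ≅ Z^6.

Boundary ∂_1: C_1 → C_0 maps an edge to its endpoints' difference, ∂[p,q] = q − p.
The 5×6 boundary matrix has rank 4 and Smith normal form diag(1,1,1,1).

From H_k ≅ ker(∂_k) / im(∂_{k+1}) we obtain:

  H_0: rank C_0 − rank ∂_1 = 5 − 4 = 1, and the invariant factors of ∂_1 are all 1, so H_0 ≅ Z.
  H_1: rank ker ∂_1 − rank ∂_2 = (6 − 4) − 0 = 2, and there is no ∂_2, so H_1 ≅ Z^2.

As a check, the Euler characteristic is 5 − 6 = -1, which agrees with 1 − 2 = -1.
(K is a triangulation of a wedge of 2 circles.)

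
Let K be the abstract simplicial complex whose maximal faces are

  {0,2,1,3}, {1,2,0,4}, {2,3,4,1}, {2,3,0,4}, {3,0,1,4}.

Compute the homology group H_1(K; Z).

H_1 = 0.

Order the vertices as 0 < 1 < 2 < 3 < 4. Listing each simplex with vertices in this order, K has dimension 3 with simplices:

  0-simplices (5): [0], [1], [2], [3], [4]
  1-simplices (10): [0,1], [0,2], [0,3], [0,4], [1,2], [1,3], [1,4], [2,3], [2,4], [3,4]
  2-simplices (10): [0,1,2], [0,1,3], [0,1,4], [0,2,3], [0,2,4], [0,3,4], [1,2,3], [1,2,4], [1,3,4], [2,3,4]
  3-simplices (5): [0,1,2,3], [0,1,2,4], [0,1,3,4], [0,2,3,4], [1,2,3,4]

giving chain groups C_0 ≅ Z^5, C_1 ≅ Z^10, C_2 ≅ Z^10, C_3 ≅ Z^5.

∂_1: C_1 → C_0 is given by ∂[p,q] = [q] − [p]. For instance
  ∂[1,4] = [4] − [1].
The 5×10 boundary matrix has rank 4 and Smith normal form diag(1,1,1,1).

∂_2: C_2 → C_1 sends each 2-simplex [p,q,r] to [q,r] − [p,r] + [p,q]. For instance
  ∂[0,1,4] = [1,4] − [0,4] + [0,1],
  ∂[0,2,3] = [2,3] − [0,3] + [0,2].
The 10×10 boundary matrix has rank 6 and Smith normal form diag(1,1,1,1,1,1).

Boundary ∂_3: C_3 → C_2 sends each 3-simplex σ to the alternating sum Σ_i (−1)^i (σ with its i-th vertex removed). For instance
  ∂[0,1,2,4] = [1,2,4] − [0,2,4] + [0,1,4] − [0,1,2],
  ∂[1,2,3,4] = [2,3,4] − [1,3,4] + [1,2,4] − [1,2,3].
The resulting 10×5 matrix has rank 4, and its Smith normal form has invariant factors (1,1,1,1).

Computing H_k = (kernel of ∂_k) / (image of ∂_{k+1}):

  H_1: rank ker ∂_1 − rank ∂_2 = (10 − 4) − 6 = 0, and the invariant factors of ∂_2 are all 1, so H_1 ≅ 0.

(K is a triangulation of the 3-sphere S^3.)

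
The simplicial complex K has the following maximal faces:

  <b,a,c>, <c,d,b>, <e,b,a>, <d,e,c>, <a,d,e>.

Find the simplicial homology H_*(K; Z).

Order the vertices as a < b < c < d < e. Listing each simplex with vertices in this order, K has dimension 2 with simplices:

  0-simplices (5): a, b, c, d, e
  1-simplices (10): ab, ac, ad, ae, bc, bd, be, cd, ce, de
  2-simplices (5): abc, abe, ade, bcd, cde

Hence C_0 ≅ Z^5, C_1 ≅ Z^10, C_2 ≅ Z^5.

∂_1: C_1 → C_0 maps an edge to its endpoints' difference, ∂[p,q] = q − p. For instance
  ∂ac = c − a.
This gives a 5×10 integer matrix of rank 4; reducing to Smith normal form yields diagonal entries (1,1,1,1).

Boundary ∂_2: C_2 → C_1 sends each 2-simplex [p,q,r] to [q,r] − [p,r] + [p,q]. For instance
  ∂abe = be − ae + ab,
  ∂abc = bc − ac + ab.
This gives a 10×5 integer matrix of rank 5; reducing to Smith normal form yields diagonal entries (1,1,1,1,1).

Now H_k = ker ∂_k / im ∂_{k+1}, so:

  H_0: rank C_0 − rank ∂_1 = 5 − 4 = 1, and the invariant factors of ∂_1 are all 1, so H_0 ≅ Z.
  H_1: rank ker ∂_1 − rank ∂_2 = (10 − 4) − 5 = 1, and the invariant factors of ∂_2 are all 1, so H_1 ≅ Z.
  H_2: rank ker ∂_2 − rank ∂_3 = (5 − 5) − 0 = 0, and there is no ∂_3, so H_2 ≅ 0.

As a check, the Euler characteristic is 5 − 10 + 5 = 0, which agrees with 1 − 1 + 0 = 0.

H_0 = Z,  H_1 = Z,  H_2 = 0.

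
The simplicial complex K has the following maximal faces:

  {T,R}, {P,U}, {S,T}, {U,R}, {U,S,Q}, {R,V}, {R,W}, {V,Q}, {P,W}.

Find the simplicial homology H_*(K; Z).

Fix the vertex order P < Q < R < S < T < U < V < W and write every simplex with vertices in increasing order. Then dim K = 2 and the simplices of K are:

  0-simplices (8): P, Q, R, S, T, U, V, W
  1-simplices (11): PU, PW, QS, QU, QV, RT, RU, RV, RW, ST, SU
  2-simplices (1): QSU

Hence C_0 ≅ Z^8, C_1 ≅ Z^11, C_2 ≅ Z^1.

Boundary ∂_1: C_1 → C_0 is given by ∂[p,q] = [q] − [p]. For instance
  ∂RW = W − R.
The 8×11 boundary matrix has rank 7 and Smith normal form diag(1,1,1,1,1,1,1).

Boundary ∂_2: C_2 → C_1 acts by ∂[p,q,r] = [q,r] − [p,r] + [p,q]. For instance
  ∂QSU = SU − QU + QS.
As a 11×1 matrix over Z this has rank 1, with invariant factors (1).

From H_k ≅ ker(∂_k) / im(∂_{k+1}) we obtain:

  H_0: rank C_0 − rank ∂_1 = 8 − 7 = 1, and the invariant factors of ∂_1 are all 1, so H_0 ≅ Z.
  H_1: rank ker ∂_1 − rank ∂_2 = (11 − 7) − 1 = 3, and the invariant factors of ∂_2 are all 1, so H_1 ≅ Z^3.
  H_2: rank ker ∂_2 − rank ∂_3 = (1 − 1) − 0 = 0, and there is no ∂_3, so H_2 ≅ 0.

As a check, the Euler characteristic is 8 − 11 + 1 = -2, which agrees with 1 − 3 + 0 = -2.

H_0 ≅ Z,  H_1 ≅ Z^3,  H_2 = 0.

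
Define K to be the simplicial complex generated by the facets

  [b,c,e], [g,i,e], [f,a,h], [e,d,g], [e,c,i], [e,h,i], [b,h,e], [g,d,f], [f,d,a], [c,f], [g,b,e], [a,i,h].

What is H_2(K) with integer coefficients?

Order the vertices as a < b < c < d < e < f < g < h < i. Listing each simplex with vertices in this order, K has dimension 2 with simplices:

  0-simplices (9): a, b, c, d, e, f, g, h, i
  1-simplices (21): ad, af, ah, ai, bc, be, bg, bh, ce, cf, ci, de, df, dg, eg, eh, ei, fg, fh, gi, hi
  2-simplices (11): adf, afh, ahi, bce, beg, beh, cei, deg, dfg, egi, ehi

Hence C_0 ≅ Z^9, C_1 ≅ Z^21, C_2 ≅ Z^11.

∂_1: C_1 → C_0 maps an edge to its endpoints' difference, ∂[p,q] = q − p. For instance
  ∂be = e − b.
As a 9×21 matrix over Z this has rank 8, with invariant factors (1,1,1,1,1,1,1,1).

∂_2: C_2 → C_1 maps a triangle to the signed sum of its edges. For instance
  ∂afh = fh − ah + af,
  ∂cei = ei − ci + ce.
As a 21×11 matrix over Z this has rank 11, with invariant factors (1,1,1,1,1,1,1,1,1,1,1).

Now H_k = ker ∂_k / im ∂_{k+1}, so:

  H_2: rank ker ∂_2 − rank ∂_3 = (11 − 11) − 0 = 0, and there is no ∂_3, so H_2 ≅ 0.

H_2 ≅ 0.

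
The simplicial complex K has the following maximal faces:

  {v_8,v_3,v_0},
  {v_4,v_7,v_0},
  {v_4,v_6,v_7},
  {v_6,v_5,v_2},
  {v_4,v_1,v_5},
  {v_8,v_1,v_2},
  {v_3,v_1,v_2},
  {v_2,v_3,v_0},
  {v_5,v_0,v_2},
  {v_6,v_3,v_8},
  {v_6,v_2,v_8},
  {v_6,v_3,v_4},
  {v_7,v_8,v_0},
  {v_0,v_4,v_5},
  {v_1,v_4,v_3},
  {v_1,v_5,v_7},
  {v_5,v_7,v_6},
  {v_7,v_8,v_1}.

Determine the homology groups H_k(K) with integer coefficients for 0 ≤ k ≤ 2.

Order the vertices as v_0 < v_1 < v_2 < v_3 < v_4 < v_5 < v_6 < v_7 < v_8. Listing each simplex with vertices in this order, K has dimension 2 with simplices:

  0-simplices (9): [v_0], [v_1], [v_2], [v_3], [v_4], [v_5], [v_6], [v_7], [v_8]
  1-simplices (27): (27 of them)
  2-simplices (18): (18 of them)

giving chain groups C_0 ≅ Z^9, C_1 ≅ Z^27, C_2 ≅ Z^18.

∂_1: C_1 → C_0 maps an edge to its endpoints' difference, ∂[p,q] = q − p. For instance
  ∂[v_4,v_6] = [v_6] − [v_4].
As a 9×27 matrix over Z this has rank 8, with invariant factors (1,1,1,1,1,1,1,1).

Boundary ∂_2: C_2 → C_1 sends each 2-simplex [p,q,r] to [q,r] − [p,r] + [p,q]. For instance
  ∂[v_3,v_4,v_6] = [v_4,v_6] − [v_3,v_6] + [v_3,v_4],
  ∂[v_0,v_7,v_8] = [v_7,v_8] − [v_0,v_8] + [v_0,v_7].
This gives a 27×18 integer matrix of rank 18; reducing to Smith normal form yields diagonal entries (1,1,1,1,1,1,1,1,1,1,1,1,1,1,1,1,1,2).

Reading off H_k = ker ∂_k / im ∂_{k+1}:

  H_0: rank C_0 − rank ∂_1 = 9 − 8 = 1, and the invariant factors of ∂_1 are all 1, so H_0 ≅ Z.
  H_1: rank ker ∂_1 − rank ∂_2 = (27 − 8) − 18 = 1, and ∂_2 has invariant factor 2 > 1, so H_1 ≅ Z ⊕ Z_2.
  H_2: rank ker ∂_2 − rank ∂_3 = (18 − 18) − 0 = 0, and there is no ∂_3, so H_2 ≅ 0.

H_0 ≅ Z,  H_1 ≅ Z ⊕ Z_2,  H_2 = 0.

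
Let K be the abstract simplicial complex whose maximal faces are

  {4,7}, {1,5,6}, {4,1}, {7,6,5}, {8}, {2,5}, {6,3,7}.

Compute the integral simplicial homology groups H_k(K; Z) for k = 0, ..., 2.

We work with the vertex ordering 1 < 2 < 3 < 4 < 5 < 6 < 7 < 8. The simplices of K, each written with vertices in increasing order, are:

  0-simplices (8): [1], [2], [3], [4], [5], [6], [7], [8]
  1-simplices (10): [1,4], [1,5], [1,6], [2,5], [3,6], [3,7], [4,7], [5,6], [5,7], [6,7]
  2-simplices (3): [1,5,6], [3,6,7], [5,6,7]

Hence C_0 ≅ Z^8, C_1 ≅ Z^10, C_2 ≅ Z^3.

Boundary ∂_1: C_1 → C_0 sends each edge [p,q] (with p < q) to q − p.
The 8×10 boundary matrix has rank 6 and Smith normal form diag(1,1,1,1,1,1).

Boundary ∂_2: C_2 → C_1 maps a triangle to the signed sum of its edges. For instance
  ∂[3,6,7] = [6,7] − [3,7] + [3,6],
  ∂[1,5,6] = [5,6] − [1,6] + [1,5].
As a 10×3 matrix over Z this has rank 3, with invariant factors (1,1,1).

Computing H_k = (kernel of ∂_k) / (image of ∂_{k+1}):

  H_0: rank C_0 − rank ∂_1 = 8 − 6 = 2, and the invariant factors of ∂_1 are all 1, so H_0 = Z^2.
  H_1: rank ker ∂_1 − rank ∂_2 = (10 − 6) − 3 = 1, and the invariant factors of ∂_2 are all 1, so H_1 = Z.
  H_2: rank ker ∂_2 − rank ∂_3 = (3 − 3) − 0 = 0, and there is no ∂_3, so H_2 = 0.

As a check, the Euler characteristic is 8 − 10 + 3 = 1, which agrees with 2 − 1 + 0 = 1.

H_0 = Z^2,  H_1 = Z,  H_2 = 0.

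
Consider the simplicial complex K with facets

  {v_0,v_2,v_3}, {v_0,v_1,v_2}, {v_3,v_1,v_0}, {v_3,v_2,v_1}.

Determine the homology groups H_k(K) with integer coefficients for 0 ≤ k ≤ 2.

H_0 ≅ Z,  H_1 = 0,  H_2 ≅ Z.

Take the total order v_0 < v_1 < v_2 < v_3 on the vertex set. Then K (dimension 2) consists of the simplices:

  0-simplices (4): [v_0], [v_1], [v_2], [v_3]
  1-simplices (6): [v_0,v_1], [v_0,v_2], [v_0,v_3], [v_1,v_2], [v_1,v_3], [v_2,v_3]
  2-simplices (4): [v_0,v_1,v_2], [v_0,v_1,v_3], [v_0,v_2,v_3], [v_1,v_2,v_3]

Hence C_0 ≅ Z^4, C_1 ≅ Z^6, C_2 ≅ Z^4.

Boundary ∂_1: C_1 → C_0 sends each edge [p,q] (with p < q) to q − p. For instance
  ∂[v_0,v_2] = [v_2] − [v_0].
This gives a 4×6 integer matrix of rank 3; reducing to Smith normal form yields diagonal entries (1,1,1).

∂_2: C_2 → C_1 sends each 2-simplex [p,q,r] to [q,r] − [p,r] + [p,q]. For instance
  ∂[v_0,v_1,v_3] = [v_1,v_3] − [v_0,v_3] + [v_0,v_1],
  ∂[v_0,v_2,v_3] = [v_2,v_3] − [v_0,v_3] + [v_0,v_2].
As a 6×4 matrix over Z this has rank 3, with invariant factors (1,1,1).

Computing H_k = (kernel of ∂_k) / (image of ∂_{k+1}):

  H_0: rank C_0 − rank ∂_1 = 4 − 3 = 1, and the invariant factors of ∂_1 are all 1, so H_0 = Z.
  H_1: rank ker ∂_1 − rank ∂_2 = (6 − 3) − 3 = 0, and the invariant factors of ∂_2 are all 1, so H_1 = 0.
  H_2: rank ker ∂_2 − rank ∂_3 = (4 − 3) − 0 = 1, and there is no ∂_3, so H_2 = Z.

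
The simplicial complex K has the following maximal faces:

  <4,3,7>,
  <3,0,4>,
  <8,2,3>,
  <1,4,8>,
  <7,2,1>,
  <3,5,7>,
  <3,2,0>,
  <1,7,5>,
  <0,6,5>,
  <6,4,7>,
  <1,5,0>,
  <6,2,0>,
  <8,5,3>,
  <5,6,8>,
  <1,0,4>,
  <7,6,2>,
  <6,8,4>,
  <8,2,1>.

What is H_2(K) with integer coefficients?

H_2 = Z.

K has 9 vertices, 27 edges, 18 triangles.
rank ∂_2 = 17, rank ∂_3 = 0 ⇒ b_2 = 18 − 17 − 0 = 1. So H_2 = Z.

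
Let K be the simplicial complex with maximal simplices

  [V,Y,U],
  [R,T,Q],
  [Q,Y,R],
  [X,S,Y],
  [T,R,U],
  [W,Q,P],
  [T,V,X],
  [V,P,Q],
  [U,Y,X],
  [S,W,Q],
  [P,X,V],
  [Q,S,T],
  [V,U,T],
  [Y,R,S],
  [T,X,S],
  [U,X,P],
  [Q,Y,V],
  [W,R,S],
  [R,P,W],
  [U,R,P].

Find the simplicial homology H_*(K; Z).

Order the vertices as P < Q < R < S < T < U < V < W < X < Y. Listing each simplex with vertices in this order, K has dimension 2 with simplices:

  0-simplices (10): P, Q, R, S, T, U, V, W, X, Y
  1-simplices (30): PQ, PR, PU, PV, PW, PX, QR, QS, QT, QV, QW, QY, RS, RT, RU, RW, RY, ST, SW, SX, SY, TU, TV, TX, UV, UX, UY, VX, VY, XY
  2-simplices (20): PQV, PQW, PRU, PRW, PUX, PVX, QRT, QRY, QST, QSW, QVY, RSW, RSY, RTU, STX, SXY, TUV, TVX, UVY, UXY

Hence C_0 ≅ Z^10, C_1 ≅ Z^30, C_2 ≅ Z^20.

The boundary map ∂_1: C_1 → C_0 maps an edge to its endpoints' difference, ∂[p,q] = q − p.
The resulting 10×30 matrix has rank 9, and its Smith normal form has invariant factors (1,1,1,1,1,1,1,1,1).

∂_2: C_2 → C_1 sends each 2-simplex [p,q,r] to [q,r] − [p,r] + [p,q]. For instance
  ∂STX = TX − SX + ST,
  ∂SXY = XY − SY + SX.
The resulting 30×20 matrix has rank 20, and its Smith normal form has invariant factors (1,1,1,1,1,1,1,1,1,1,1,1,1,1,1,1,1,1,1,2).

Now H_k = ker ∂_k / im ∂_{k+1}, so:

  H_0: rank C_0 − rank ∂_1 = 10 − 9 = 1, and the invariant factors of ∂_1 are all 1, so H_0 = Z.
  H_1: rank ker ∂_1 − rank ∂_2 = (30 − 9) − 20 = 1, and ∂_2 has invariant factor 2 > 1, so H_1 = Z ⊕ Z/2.
  H_2: rank ker ∂_2 − rank ∂_3 = (20 − 20) − 0 = 0, and there is no ∂_3, so H_2 = 0.

As a check, the Euler characteristic is 10 − 30 + 20 = 0, which agrees with 1 − 1 + 0 = 0.

H_0 ≅ Z,  H_1 ≅ Z ⊕ Z/2,  H_2 = 0.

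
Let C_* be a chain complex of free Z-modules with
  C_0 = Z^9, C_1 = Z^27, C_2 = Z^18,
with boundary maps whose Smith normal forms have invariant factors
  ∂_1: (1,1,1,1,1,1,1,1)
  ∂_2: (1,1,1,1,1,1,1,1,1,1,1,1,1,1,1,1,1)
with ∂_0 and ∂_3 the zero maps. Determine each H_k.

H_0 = Z,  H_1 = Z^2,  H_2 = Z.

H_0: b_0 = 9 − 0 − 8 = 1; torsion from ∂_1 factors > 1: none. So H_0 = Z.
H_1: b_1 = 27 − 8 − 17 = 2; torsion from ∂_2 factors > 1: none. So H_1 = Z^2.
H_2: b_2 = 18 − 17 − 0 = 1; torsion from ∂_3 factors > 1: none. So H_2 = Z.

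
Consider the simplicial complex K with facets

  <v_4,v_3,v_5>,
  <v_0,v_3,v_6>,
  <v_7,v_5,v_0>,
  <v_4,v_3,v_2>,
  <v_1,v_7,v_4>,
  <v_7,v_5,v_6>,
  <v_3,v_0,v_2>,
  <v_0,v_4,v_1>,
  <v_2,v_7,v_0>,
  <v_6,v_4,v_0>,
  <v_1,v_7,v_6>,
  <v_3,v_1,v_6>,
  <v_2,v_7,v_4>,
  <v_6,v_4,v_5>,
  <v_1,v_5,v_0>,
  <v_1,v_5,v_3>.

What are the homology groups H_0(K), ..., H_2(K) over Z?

H_0 ≅ Z,  H_1 ≅ Z^2,  H_2 ≅ Z.

Fix the vertex order v_0 < v_1 < v_2 < v_3 < v_4 < v_5 < v_6 < v_7 and write every simplex with vertices in increasing order. Then dim K = 2 and the simplices of K are:

  0-simplices (8): [v_0], [v_1], [v_2], [v_3], [v_4], [v_5], [v_6], [v_7]
  1-simplices (24): (24 of them)
  2-simplices (16): (16 of them)

giving chain groups C_0 ≅ Z^8, C_1 ≅ Z^24, C_2 ≅ Z^16.

Boundary ∂_1: C_1 → C_0 maps an edge to its endpoints' difference, ∂[p,q] = q − p. For instance
  ∂[v_6,v_7] = [v_7] − [v_6].
The 8×24 boundary matrix has rank 7 and Smith normal form diag(1,1,1,1,1,1,1).

Boundary ∂_2: C_2 → C_1 maps a triangle to the signed sum of its edges. For instance
  ∂[v_0,v_2,v_7] = [v_2,v_7] − [v_0,v_7] + [v_0,v_2],
  ∂[v_2,v_4,v_7] = [v_4,v_7] − [v_2,v_7] + [v_2,v_4].
The resulting 24×16 matrix has rank 15, and its Smith normal form has invariant factors (1,1,1,1,1,1,1,1,1,1,1,1,1,1,1).

Computing H_k = (kernel of ∂_k) / (image of ∂_{k+1}):

  H_0: rank C_0 − rank ∂_1 = 8 − 7 = 1, and the invariant factors of ∂_1 are all 1, so H_0 = Z.
  H_1: rank ker ∂_1 − rank ∂_2 = (24 − 7) − 15 = 2, and the invariant factors of ∂_2 are all 1, so H_1 = Z^2.
  H_2: rank ker ∂_2 − rank ∂_3 = (16 − 15) − 0 = 1, and there is no ∂_3, so H_2 = Z.

(K is a triangulation of the torus T^2.)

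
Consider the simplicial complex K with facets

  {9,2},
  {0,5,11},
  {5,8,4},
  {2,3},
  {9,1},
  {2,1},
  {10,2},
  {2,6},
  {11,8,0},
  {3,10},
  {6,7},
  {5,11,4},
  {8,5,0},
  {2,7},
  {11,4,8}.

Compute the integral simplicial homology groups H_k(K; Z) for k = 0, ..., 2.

Order the vertices as 0 < 1 < 2 < 3 < 4 < 5 < 6 < 7 < 8 < 9 < 10 < 11. Listing each simplex with vertices in this order, K has dimension 2 with simplices:

  0-simplices (12): [0], [1], [2], [3], [4], [5], [6], [7], [8], [9], [10], [11]
  1-simplices (18): [0,5], [0,8], [0,11], [1,2], [1,9], [2,3], [2,6], [2,7], [2,9], [2,10], [3,10], [4,5], [4,8], [4,11], [5,8], [5,11], [6,7], [8,11]
  2-simplices (6): [0,5,8], [0,5,11], [0,8,11], [4,5,8], [4,5,11], [4,8,11]

giving chain groups C_0 ≅ Z^12, C_1 ≅ Z^18, C_2 ≅ Z^6.

∂_1: C_1 → C_0 maps an edge to its endpoints' difference, ∂[p,q] = q − p.
As a 12×18 matrix over Z this has rank 10, with invariant factors (1,1,1,1,1,1,1,1,1,1).

The boundary map ∂_2: C_2 → C_1 acts by ∂[p,q,r] = [q,r] − [p,r] + [p,q]. For instance
  ∂[0,8,11] = [8,11] − [0,11] + [0,8],
  ∂[0,5,8] = [5,8] − [0,8] + [0,5].
The resulting 18×6 matrix has rank 5, and its Smith normal form has invariant factors (1,1,1,1,1).

Computing H_k = (kernel of ∂_k) / (image of ∂_{k+1}):

  H_0: rank C_0 − rank ∂_1 = 12 − 10 = 2, and the invariant factors of ∂_1 are all 1, so H_0 = Z^2.
  H_1: rank ker ∂_1 − rank ∂_2 = (18 − 10) − 5 = 3, and the invariant factors of ∂_2 are all 1, so H_1 = Z^3.
  H_2: rank ker ∂_2 − rank ∂_3 = (6 − 5) − 0 = 1, and there is no ∂_3, so H_2 = Z.

H_0 = Z^2,  H_1 = Z^3,  H_2 = Z.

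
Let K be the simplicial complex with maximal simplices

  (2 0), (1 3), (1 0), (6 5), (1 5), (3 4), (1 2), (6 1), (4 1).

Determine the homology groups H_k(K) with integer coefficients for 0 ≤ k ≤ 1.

We work with the vertex ordering 0 < 1 < 2 < 3 < 4 < 5 < 6. The simplices of K, each written with vertices in increasing order, are:

  0-simplices (7): [0], [1], [2], [3], [4], [5], [6]
  1-simplices (9): [0,1], [0,2], [1,2], [1,3], [1,4], [1,5], [1,6], [3,4], [5,6]

so the chain groups are C_0 ≅ Z^7, C_1 ≅ Z^9.

The boundary map ∂_1: C_1 → C_0 sends each edge [p,q] (with p < q) to q − p.
This gives a 7×9 integer matrix of rank 6; reducing to Smith normal form yields diagonal entries (1,1,1,1,1,1).

Now H_k = ker ∂_k / im ∂_{k+1}, so:

  H_0: rank C_0 − rank ∂_1 = 7 − 6 = 1, and the invariant factors of ∂_1 are all 1, so H_0 ≅ Z.
  H_1: rank ker ∂_1 − rank ∂_2 = (9 − 6) − 0 = 3, and there is no ∂_2, so H_1 ≅ Z^3.

H_0 = Z,  H_1 = Z^3.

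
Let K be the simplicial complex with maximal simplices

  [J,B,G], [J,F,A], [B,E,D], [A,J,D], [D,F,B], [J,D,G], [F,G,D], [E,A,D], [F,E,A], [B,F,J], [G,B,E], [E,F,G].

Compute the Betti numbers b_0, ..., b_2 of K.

Take the total order A < B < D < E < F < G < J on the vertex set. Then K (dimension 2) consists of the simplices:

  0-simplices (7): A, B, D, E, F, G, J
  1-simplices (18): AD, AE, AF, AJ, BD, BE, BF, BG, BJ, DE, DF, DG, DJ, EF, EG, FG, FJ, GJ
  2-simplices (12): ADE, ADJ, AEF, AFJ, BDE, BDF, BEG, BFJ, BGJ, DFG, DGJ, EFG

so the chain groups are C_0 ≅ Z^7, C_1 ≅ Z^18, C_2 ≅ Z^12.

∂_1: C_1 → C_0 maps an edge to its endpoints' difference, ∂[p,q] = q − p.
The 7×18 boundary matrix has rank 6 and Smith normal form diag(1,1,1,1,1,1).

The boundary map ∂_2: C_2 → C_1 sends each 2-simplex [p,q,r] to [q,r] − [p,r] + [p,q]. For instance
  ∂ADJ = DJ − AJ + AD,
  ∂DGJ = GJ − DJ + DG.
The 18×12 boundary matrix has rank 12 and Smith normal form diag(1,1,1,1,1,1,1,1,1,1,1,2).

Computing H_k = (kernel of ∂_k) / (image of ∂_{k+1}):

  H_0: rank C_0 − rank ∂_1 = 7 − 6 = 1, and the invariant factors of ∂_1 are all 1, so H_0 = Z.
  H_1: rank ker ∂_1 − rank ∂_2 = (18 − 6) − 12 = 0, and ∂_2 has invariant factor 2 > 1, so H_1 = Z/2.
  H_2: rank ker ∂_2 − rank ∂_3 = (12 − 12) − 0 = 0, and there is no ∂_3, so H_2 = 0.

As a check, the Euler characteristic is 7 − 18 + 12 = 1, which agrees with 1 − 0 + 0 = 1.

Hence the Betti numbers are b_0 = 1, b_1 = 0, b_2 = 0.

b_0 = 1, b_1 = 0, b_2 = 0.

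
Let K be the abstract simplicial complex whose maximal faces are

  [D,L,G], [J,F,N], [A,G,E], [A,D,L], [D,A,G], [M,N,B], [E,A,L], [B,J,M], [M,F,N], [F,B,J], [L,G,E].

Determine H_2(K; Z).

H_2 ≅ Z.

Take the total order A < B < D < E < F < G < J < L < M < N on the vertex set. Then K (dimension 2) consists of the simplices:

  0-simplices (10): A, B, D, E, F, G, J, L, M, N
  1-simplices (19): AD, AE, AG, AL, BF, BJ, BM, BN, DG, DL, EG, EL, FJ, FM, FN, GL, JM, JN, MN
  2-simplices (11): ADG, ADL, AEG, AEL, BFJ, BJM, BMN, DGL, EGL, FJN, FMN

so the chain groups are C_0 ≅ Z^10, C_1 ≅ Z^19, C_2 ≅ Z^11.

The boundary map ∂_1: C_1 → C_0 is given by ∂[p,q] = [q] − [p].
The resulting 10×19 matrix has rank 8, and its Smith normal form has invariant factors (1,1,1,1,1,1,1,1).

The boundary map ∂_2: C_2 → C_1 acts by ∂[p,q,r] = [q,r] − [p,r] + [p,q]. For instance
  ∂AEG = EG − AG + AE,
  ∂BMN = MN − BN + BM.
As a 19×11 matrix over Z this has rank 10, with invariant factors (1,1,1,1,1,1,1,1,1,1).

Now H_k = ker ∂_k / im ∂_{k+1}, so:

  H_2: rank ker ∂_2 − rank ∂_3 = (11 − 10) − 0 = 1, and there is no ∂_3, so H_2 ≅ Z.

(K is a triangulation of the disjoint union of the Möbius band and the 2-sphere S^2.)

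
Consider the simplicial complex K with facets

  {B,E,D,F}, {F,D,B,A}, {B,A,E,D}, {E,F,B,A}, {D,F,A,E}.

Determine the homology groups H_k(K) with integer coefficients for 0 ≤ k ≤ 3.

Order the vertices as A < B < D < E < F. Listing each simplex with vertices in this order, K has dimension 3 with simplices:

  0-simplices (5): A, B, D, E, F
  1-simplices (10): AB, AD, AE, AF, BD, BE, BF, DE, DF, EF
  2-simplices (10): ABD, ABE, ABF, ADE, ADF, AEF, BDE, BDF, BEF, DEF
  3-simplices (5): ABDE, ABDF, ABEF, ADEF, BDEF

so the chain groups are C_0 ≅ Z^5, C_1 ≅ Z^10, C_2 ≅ Z^10, C_3 ≅ Z^5.

Boundary ∂_1: C_1 → C_0 is given by ∂[p,q] = [q] − [p]. For instance
  ∂AB = B − A.
As a 5×10 matrix over Z this has rank 4, with invariant factors (1,1,1,1).

∂_2: C_2 → C_1 acts by ∂[p,q,r] = [q,r] − [p,r] + [p,q]. For instance
  ∂ABE = BE − AE + AB,
  ∂DEF = EF − DF + DE.
This gives a 10×10 integer matrix of rank 6; reducing to Smith normal form yields diagonal entries (1,1,1,1,1,1).

Boundary ∂_3: C_3 → C_2 sends each 3-simplex σ to the alternating sum Σ_i (−1)^i (σ with its i-th vertex removed). For instance
  ∂ABDE = BDE − ADE + ABE − ABD,
  ∂BDEF = DEF − BEF + BDF − BDE.
This gives a 10×5 integer matrix of rank 4; reducing to Smith normal form yields diagonal entries (1,1,1,1).

From H_k ≅ ker(∂_k) / im(∂_{k+1}) we obtain:

  H_0: rank C_0 − rank ∂_1 = 5 − 4 = 1, and the invariant factors of ∂_1 are all 1, so H_0 = Z.
  H_1: rank ker ∂_1 − rank ∂_2 = (10 − 4) − 6 = 0, and the invariant factors of ∂_2 are all 1, so H_1 = 0.
  H_2: rank ker ∂_2 − rank ∂_3 = (10 − 6) − 4 = 0, and the invariant factors of ∂_3 are all 1, so H_2 = 0.
  H_3: rank ker ∂_3 − rank ∂_4 = (5 − 4) − 0 = 1, and there is no ∂_4, so H_3 = Z.

As a check, the Euler characteristic is 5 − 10 + 10 − 5 = 0, which agrees with 1 − 0 + 0 − 1 = 0.

H_0 = Z,  H_1 = 0,  H_2 = 0,  H_3 = Z.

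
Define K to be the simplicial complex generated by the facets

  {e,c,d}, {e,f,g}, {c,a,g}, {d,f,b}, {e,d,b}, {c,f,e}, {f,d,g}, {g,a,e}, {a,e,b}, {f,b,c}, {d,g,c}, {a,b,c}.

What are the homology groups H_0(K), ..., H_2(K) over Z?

H_0 = Z,  H_1 = Z_2,  H_2 = 0.

Fix the vertex order a < b < c < d < e < f < g and write every simplex with vertices in increasing order. Then dim K = 2 and the simplices of K are:

  0-simplices (7): a, b, c, d, e, f, g
  1-simplices (18): ab, ac, ae, ag, bc, bd, be, bf, cd, ce, cf, cg, de, df, dg, ef, eg, fg
  2-simplices (12): abc, abe, acg, aeg, bcf, bde, bdf, cde, cdg, cef, dfg, efg

giving chain groups C_0 ≅ Z^7, C_1 ≅ Z^18, C_2 ≅ Z^12.

∂_1: C_1 → C_0 is given by ∂[p,q] = [q] − [p]. For instance
  ∂dg = g − d.
The resulting 7×18 matrix has rank 6, and its Smith normal form has invariant factors (1,1,1,1,1,1).

Boundary ∂_2: C_2 → C_1 acts by ∂[p,q,r] = [q,r] − [p,r] + [p,q]. For instance
  ∂dfg = fg − dg + df,
  ∂abe = be − ae + ab.
The 18×12 boundary matrix has rank 12 and Smith normal form diag(1,1,1,1,1,1,1,1,1,1,1,2).

Now H_k = ker ∂_k / im ∂_{k+1}, so:

  H_0: rank C_0 − rank ∂_1 = 7 − 6 = 1, and the invariant factors of ∂_1 are all 1, so H_0 = Z.
  H_1: rank ker ∂_1 − rank ∂_2 = (18 − 6) − 12 = 0, and ∂_2 has invariant factor 2 > 1, so H_1 = Z_2.
  H_2: rank ker ∂_2 − rank ∂_3 = (12 − 12) − 0 = 0, and there is no ∂_3, so H_2 = 0.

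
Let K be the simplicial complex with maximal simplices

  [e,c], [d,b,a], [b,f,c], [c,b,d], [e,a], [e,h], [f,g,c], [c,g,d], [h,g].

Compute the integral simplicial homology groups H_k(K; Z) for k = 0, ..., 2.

Take the total order a < b < c < d < e < f < g < h on the vertex set. Then K (dimension 2) consists of the simplices:

  0-simplices (8): a, b, c, d, e, f, g, h
  1-simplices (14): ab, ad, ae, bc, bd, bf, cd, ce, cf, cg, dg, eh, fg, gh
  2-simplices (5): abd, bcd, bcf, cdg, cfg

giving chain groups C_0 ≅ Z^8, C_1 ≅ Z^14, C_2 ≅ Z^5.

Boundary ∂_1: C_1 → C_0 maps an edge to its endpoints' difference, ∂[p,q] = q − p.
The 8×14 boundary matrix has rank 7 and Smith normal form diag(1,1,1,1,1,1,1).

The boundary map ∂_2: C_2 → C_1 maps a triangle to the signed sum of its edges. For instance
  ∂cfg = fg − cg + cf,
  ∂bcf = cf − bf + bc.
This gives a 14×5 integer matrix of rank 5; reducing to Smith normal form yields diagonal entries (1,1,1,1,1).

Now H_k = ker ∂_k / im ∂_{k+1}, so:

  H_0: rank C_0 − rank ∂_1 = 8 − 7 = 1, and the invariant factors of ∂_1 are all 1, so H_0 = Z.
  H_1: rank ker ∂_1 − rank ∂_2 = (14 − 7) − 5 = 2, and the invariant factors of ∂_2 are all 1, so H_1 = Z^2.
  H_2: rank ker ∂_2 − rank ∂_3 = (5 − 5) − 0 = 0, and there is no ∂_3, so H_2 = 0.

H_0 = Z,  H_1 = Z^2,  H_2 = 0.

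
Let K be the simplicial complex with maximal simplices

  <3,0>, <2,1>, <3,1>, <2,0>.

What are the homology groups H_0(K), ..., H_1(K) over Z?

H_0 ≅ Z,  H_1 ≅ Z.

Take the total order 0 < 1 < 2 < 3 on the vertex set. Then K (dimension 1) consists of the simplices:

  0-simplices (4): [0], [1], [2], [3]
  1-simplices (4): [0,2], [0,3], [1,2], [1,3]

Hence C_0 ≅ Z^4, C_1 ≅ Z^4.

Boundary ∂_1: C_1 → C_0 sends each edge [p,q] (with p < q) to q − p. For instance
  ∂[1,3] = [3] − [1].
As a 4×4 matrix over Z this has rank 3, with invariant factors (1,1,1).

Reading off H_k = ker ∂_k / im ∂_{k+1}:

  H_0: rank C_0 − rank ∂_1 = 4 − 3 = 1, and the invariant factors of ∂_1 are all 1, so H_0 ≅ Z.
  H_1: rank ker ∂_1 − rank ∂_2 = (4 − 3) − 0 = 1, and there is no ∂_2, so H_1 ≅ Z.

As a check, the Euler characteristic is 4 − 4 = 0, which agrees with 1 − 1 = 0.
(K is a triangulation of the circle S^1.)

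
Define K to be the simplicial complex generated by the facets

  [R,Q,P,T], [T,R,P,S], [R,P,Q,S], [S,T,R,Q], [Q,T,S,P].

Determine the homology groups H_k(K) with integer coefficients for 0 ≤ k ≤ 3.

We work with the vertex ordering P < Q < R < S < T. The simplices of K, each written with vertices in increasing order, are:

  0-simplices (5): P, Q, R, S, T
  1-simplices (10): PQ, PR, PS, PT, QR, QS, QT, RS, RT, ST
  2-simplices (10): PQR, PQS, PQT, PRS, PRT, PST, QRS, QRT, QST, RST
  3-simplices (5): PQRS, PQRT, PQST, PRST, QRST

Hence C_0 ≅ Z^5, C_1 ≅ Z^10, C_2 ≅ Z^10, C_3 ≅ Z^5.

The boundary map ∂_1: C_1 → C_0 sends each edge [p,q] (with p < q) to q − p. For instance
  ∂QR = R − Q.
This gives a 5×10 integer matrix of rank 4; reducing to Smith normal form yields diagonal entries (1,1,1,1).

The boundary map ∂_2: C_2 → C_1 sends each 2-simplex [p,q,r] to [q,r] − [p,r] + [p,q]. For instance
  ∂PST = ST − PT + PS,
  ∂QST = ST − QT + QS.
The resulting 10×10 matrix has rank 6, and its Smith normal form has invariant factors (1,1,1,1,1,1).

The boundary map ∂_3: C_3 → C_2 sends each 3-simplex σ to the alternating sum Σ_i (−1)^i (σ with its i-th vertex removed). For instance
  ∂QRST = RST − QST + QRT − QRS,
  ∂PQRT = QRT − PRT + PQT − PQR.
As a 10×5 matrix over Z this has rank 4, with invariant factors (1,1,1,1).

Reading off H_k = ker ∂_k / im ∂_{k+1}:

  H_0: rank C_0 − rank ∂_1 = 5 − 4 = 1, and the invariant factors of ∂_1 are all 1, so H_0 ≅ Z.
  H_1: rank ker ∂_1 − rank ∂_2 = (10 − 4) − 6 = 0, and the invariant factors of ∂_2 are all 1, so H_1 ≅ 0.
  H_2: rank ker ∂_2 − rank ∂_3 = (10 − 6) − 4 = 0, and the invariant factors of ∂_3 are all 1, so H_2 ≅ 0.
  H_3: rank ker ∂_3 − rank ∂_4 = (5 − 4) − 0 = 1, and there is no ∂_4, so H_3 ≅ Z.

As a check, the Euler characteristic is 5 − 10 + 10 − 5 = 0, which agrees with 1 − 0 + 0 − 1 = 0.

H_0 = Z,  H_1 = 0,  H_2 = 0,  H_3 = Z.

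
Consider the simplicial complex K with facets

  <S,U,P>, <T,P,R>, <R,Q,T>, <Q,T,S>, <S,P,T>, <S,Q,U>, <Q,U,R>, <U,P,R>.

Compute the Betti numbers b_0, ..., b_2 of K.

b_0 = 1, b_1 = 0, b_2 = 1.

K has 6 vertices, 12 edges, 8 triangles.
rank ∂_0 = 0, rank ∂_1 = 5 ⇒ b_0 = 6 − 0 − 5 = 1; all invariant factors of ∂_1 are 1 so no torsion. So H_0 = Z.
rank ∂_1 = 5, rank ∂_2 = 7 ⇒ b_1 = 12 − 5 − 7 = 0; all invariant factors of ∂_2 are 1 so no torsion. So H_1 = 0.
rank ∂_2 = 7, rank ∂_3 = 0 ⇒ b_2 = 8 − 7 − 0 = 1. So H_2 = Z.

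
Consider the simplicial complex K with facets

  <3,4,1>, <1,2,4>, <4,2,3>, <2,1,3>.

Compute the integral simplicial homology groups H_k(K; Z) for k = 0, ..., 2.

H_0 ≅ Z,  H_1 = 0,  H_2 ≅ Z.

Take the total order 1 < 2 < 3 < 4 on the vertex set. Then K (dimension 2) consists of the simplices:

  0-simplices (4): [1], [2], [3], [4]
  1-simplices (6): [1,2], [1,3], [1,4], [2,3], [2,4], [3,4]
  2-simplices (4): [1,2,3], [1,2,4], [1,3,4], [2,3,4]

so the chain groups are C_0 ≅ Z^4, C_1 ≅ Z^6, C_2 ≅ Z^4.

Boundary ∂_1: C_1 → C_0 is given by ∂[p,q] = [q] − [p]. For instance
  ∂[1,2] = [2] − [1].
The 4×6 boundary matrix has rank 3 and Smith normal form diag(1,1,1).

The boundary map ∂_2: C_2 → C_1 sends each 2-simplex [p,q,r] to [q,r] − [p,r] + [p,q]. For instance
  ∂[1,2,4] = [2,4] − [1,4] + [1,2],
  ∂[2,3,4] = [3,4] − [2,4] + [2,3].
As a 6×4 matrix over Z this has rank 3, with invariant factors (1,1,1).

Computing H_k = (kernel of ∂_k) / (image of ∂_{k+1}):

  H_0: rank C_0 − rank ∂_1 = 4 − 3 = 1, and the invariant factors of ∂_1 are all 1, so H_0 ≅ Z.
  H_1: rank ker ∂_1 − rank ∂_2 = (6 − 3) − 3 = 0, and the invariant factors of ∂_2 are all 1, so H_1 ≅ 0.
  H_2: rank ker ∂_2 − rank ∂_3 = (4 − 3) − 0 = 1, and there is no ∂_3, so H_2 ≅ Z.

As a check, the Euler characteristic is 4 − 6 + 4 = 2, which agrees with 1 − 0 + 1 = 2.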